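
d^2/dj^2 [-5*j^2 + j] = -10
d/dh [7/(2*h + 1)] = -14/(2*h + 1)^2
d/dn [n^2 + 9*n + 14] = 2*n + 9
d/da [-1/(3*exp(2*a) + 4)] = 6*exp(2*a)/(3*exp(2*a) + 4)^2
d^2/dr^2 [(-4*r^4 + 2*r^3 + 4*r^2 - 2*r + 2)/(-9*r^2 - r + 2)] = 4*(162*r^6 + 54*r^5 - 102*r^4 + 48*r^3 - 297*r^2 + 15*r - 25)/(729*r^6 + 243*r^5 - 459*r^4 - 107*r^3 + 102*r^2 + 12*r - 8)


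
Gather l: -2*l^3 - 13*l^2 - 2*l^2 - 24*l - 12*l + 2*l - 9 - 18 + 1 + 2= -2*l^3 - 15*l^2 - 34*l - 24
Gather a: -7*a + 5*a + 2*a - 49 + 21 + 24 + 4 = 0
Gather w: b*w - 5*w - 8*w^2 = -8*w^2 + w*(b - 5)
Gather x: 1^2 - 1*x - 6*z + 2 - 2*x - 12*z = -3*x - 18*z + 3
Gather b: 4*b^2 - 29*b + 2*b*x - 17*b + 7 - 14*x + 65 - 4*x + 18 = 4*b^2 + b*(2*x - 46) - 18*x + 90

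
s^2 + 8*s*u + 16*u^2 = (s + 4*u)^2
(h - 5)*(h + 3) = h^2 - 2*h - 15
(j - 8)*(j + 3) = j^2 - 5*j - 24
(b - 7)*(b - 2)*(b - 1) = b^3 - 10*b^2 + 23*b - 14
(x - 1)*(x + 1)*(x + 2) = x^3 + 2*x^2 - x - 2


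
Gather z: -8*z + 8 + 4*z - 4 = 4 - 4*z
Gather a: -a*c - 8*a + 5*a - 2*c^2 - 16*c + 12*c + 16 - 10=a*(-c - 3) - 2*c^2 - 4*c + 6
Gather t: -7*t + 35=35 - 7*t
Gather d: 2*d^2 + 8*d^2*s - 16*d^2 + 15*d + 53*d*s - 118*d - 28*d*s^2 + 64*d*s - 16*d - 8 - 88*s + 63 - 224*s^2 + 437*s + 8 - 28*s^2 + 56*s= d^2*(8*s - 14) + d*(-28*s^2 + 117*s - 119) - 252*s^2 + 405*s + 63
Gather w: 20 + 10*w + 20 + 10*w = 20*w + 40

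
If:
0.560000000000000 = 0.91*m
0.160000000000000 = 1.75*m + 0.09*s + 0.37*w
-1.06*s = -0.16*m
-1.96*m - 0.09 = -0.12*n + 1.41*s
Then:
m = 0.62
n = 11.89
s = 0.09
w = -2.50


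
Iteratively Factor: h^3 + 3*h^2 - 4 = (h + 2)*(h^2 + h - 2) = (h + 2)^2*(h - 1)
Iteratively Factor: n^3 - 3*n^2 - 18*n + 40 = (n + 4)*(n^2 - 7*n + 10) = (n - 5)*(n + 4)*(n - 2)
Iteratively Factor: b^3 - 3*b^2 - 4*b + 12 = (b - 2)*(b^2 - b - 6) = (b - 3)*(b - 2)*(b + 2)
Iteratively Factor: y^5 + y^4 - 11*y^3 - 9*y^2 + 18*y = (y + 2)*(y^4 - y^3 - 9*y^2 + 9*y) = (y - 3)*(y + 2)*(y^3 + 2*y^2 - 3*y) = (y - 3)*(y - 1)*(y + 2)*(y^2 + 3*y) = y*(y - 3)*(y - 1)*(y + 2)*(y + 3)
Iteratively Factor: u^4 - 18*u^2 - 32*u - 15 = (u + 3)*(u^3 - 3*u^2 - 9*u - 5) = (u + 1)*(u + 3)*(u^2 - 4*u - 5) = (u - 5)*(u + 1)*(u + 3)*(u + 1)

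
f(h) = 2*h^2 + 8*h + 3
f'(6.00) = 32.00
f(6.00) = 123.00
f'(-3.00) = -4.00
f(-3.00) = -3.00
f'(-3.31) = -5.24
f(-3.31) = -1.57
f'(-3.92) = -7.68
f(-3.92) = 2.37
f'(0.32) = 9.28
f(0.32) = 5.76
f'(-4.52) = -10.08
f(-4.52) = 7.70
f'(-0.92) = 4.32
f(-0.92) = -2.67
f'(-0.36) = 6.56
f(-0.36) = 0.38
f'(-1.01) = 3.96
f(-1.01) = -3.04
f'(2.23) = 16.92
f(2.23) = 30.79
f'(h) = 4*h + 8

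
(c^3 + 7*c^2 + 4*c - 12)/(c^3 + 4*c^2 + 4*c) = (c^2 + 5*c - 6)/(c*(c + 2))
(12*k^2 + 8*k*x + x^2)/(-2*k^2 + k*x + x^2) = (6*k + x)/(-k + x)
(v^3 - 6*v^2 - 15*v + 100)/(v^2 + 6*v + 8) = (v^2 - 10*v + 25)/(v + 2)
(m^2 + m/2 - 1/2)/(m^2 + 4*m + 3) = (m - 1/2)/(m + 3)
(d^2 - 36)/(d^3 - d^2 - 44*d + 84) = (d + 6)/(d^2 + 5*d - 14)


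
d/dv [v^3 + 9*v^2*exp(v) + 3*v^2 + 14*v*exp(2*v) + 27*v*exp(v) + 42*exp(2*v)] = 9*v^2*exp(v) + 3*v^2 + 28*v*exp(2*v) + 45*v*exp(v) + 6*v + 98*exp(2*v) + 27*exp(v)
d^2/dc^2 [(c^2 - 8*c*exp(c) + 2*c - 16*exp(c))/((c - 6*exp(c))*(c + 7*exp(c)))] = (-9*c^5*exp(c) + 177*c^4*exp(2*c) - 2142*c^3*exp(3*c) + 54*c^3*exp(c) + 4*c^3 + 6720*c^2*exp(4*c) - 756*c^2*exp(2*c) - 96*c^2*exp(c) - 14112*c*exp(5*c) + 6048*c*exp(3*c) + 408*c*exp(2*c) - 8568*exp(4*c) - 1208*exp(3*c))/(c^6 + 3*c^5*exp(c) - 123*c^4*exp(2*c) - 251*c^3*exp(3*c) + 5166*c^2*exp(4*c) + 5292*c*exp(5*c) - 74088*exp(6*c))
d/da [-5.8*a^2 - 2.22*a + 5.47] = -11.6*a - 2.22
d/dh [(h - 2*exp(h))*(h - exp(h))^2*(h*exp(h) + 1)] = (h - exp(h))*(2*(1 - exp(h))*(h - 2*exp(h))*(h*exp(h) + 1) + (h + 1)*(h - 2*exp(h))*(h - exp(h))*exp(h) - (h - exp(h))*(h*exp(h) + 1)*(2*exp(h) - 1))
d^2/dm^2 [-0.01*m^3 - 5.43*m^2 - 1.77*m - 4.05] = -0.06*m - 10.86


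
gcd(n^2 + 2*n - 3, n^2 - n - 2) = 1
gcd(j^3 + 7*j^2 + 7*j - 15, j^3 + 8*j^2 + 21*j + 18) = j + 3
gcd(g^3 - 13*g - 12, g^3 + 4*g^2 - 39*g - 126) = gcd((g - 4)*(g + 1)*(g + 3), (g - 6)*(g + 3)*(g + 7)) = g + 3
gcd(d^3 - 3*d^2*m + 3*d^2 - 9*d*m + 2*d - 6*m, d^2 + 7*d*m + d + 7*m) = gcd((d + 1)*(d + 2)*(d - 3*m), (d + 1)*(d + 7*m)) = d + 1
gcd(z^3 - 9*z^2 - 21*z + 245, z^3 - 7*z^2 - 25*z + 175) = z^2 - 2*z - 35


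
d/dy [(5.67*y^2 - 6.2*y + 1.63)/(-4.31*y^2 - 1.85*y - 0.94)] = (-37.2115*y^2 + 3.391*y + 8.8435)/(18.5761*y^4 + 15.947*y^3 + 11.5253*y^2 + 3.478*y + 0.8836)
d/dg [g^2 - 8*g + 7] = 2*g - 8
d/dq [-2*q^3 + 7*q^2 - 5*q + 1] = -6*q^2 + 14*q - 5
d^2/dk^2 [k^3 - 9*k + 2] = 6*k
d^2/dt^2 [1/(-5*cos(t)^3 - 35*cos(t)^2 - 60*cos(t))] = -((51*cos(t) + 56*cos(2*t) + 9*cos(3*t))*(cos(t)^2 + 7*cos(t) + 12)*cos(t)/4 + 2*(3*cos(t)^2 + 14*cos(t) + 12)^2*sin(t)^2)/(5*(cos(t)^2 + 7*cos(t) + 12)^3*cos(t)^3)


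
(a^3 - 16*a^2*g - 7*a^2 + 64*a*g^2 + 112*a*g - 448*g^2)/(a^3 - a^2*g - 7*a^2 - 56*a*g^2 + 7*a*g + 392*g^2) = (a - 8*g)/(a + 7*g)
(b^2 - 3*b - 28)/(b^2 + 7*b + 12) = (b - 7)/(b + 3)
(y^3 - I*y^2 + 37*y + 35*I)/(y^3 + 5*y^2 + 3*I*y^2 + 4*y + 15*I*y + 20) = (y^3 - I*y^2 + 37*y + 35*I)/(y^3 + y^2*(5 + 3*I) + y*(4 + 15*I) + 20)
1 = 1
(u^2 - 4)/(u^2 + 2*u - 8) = (u + 2)/(u + 4)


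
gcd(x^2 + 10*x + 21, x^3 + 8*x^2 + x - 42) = x^2 + 10*x + 21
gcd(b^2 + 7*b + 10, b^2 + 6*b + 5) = b + 5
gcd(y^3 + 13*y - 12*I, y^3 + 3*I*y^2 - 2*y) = 1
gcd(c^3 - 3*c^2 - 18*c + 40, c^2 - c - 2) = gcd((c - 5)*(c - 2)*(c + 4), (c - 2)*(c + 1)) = c - 2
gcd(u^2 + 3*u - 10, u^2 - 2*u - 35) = u + 5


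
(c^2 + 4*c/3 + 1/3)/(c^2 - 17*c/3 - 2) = (c + 1)/(c - 6)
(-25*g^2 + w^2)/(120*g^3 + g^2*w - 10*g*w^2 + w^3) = (5*g + w)/(-24*g^2 - 5*g*w + w^2)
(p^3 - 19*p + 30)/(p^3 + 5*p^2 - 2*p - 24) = (p^2 + 2*p - 15)/(p^2 + 7*p + 12)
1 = 1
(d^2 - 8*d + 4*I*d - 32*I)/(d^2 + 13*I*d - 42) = (d^2 + 4*d*(-2 + I) - 32*I)/(d^2 + 13*I*d - 42)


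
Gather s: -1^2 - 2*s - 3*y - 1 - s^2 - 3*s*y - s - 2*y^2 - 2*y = -s^2 + s*(-3*y - 3) - 2*y^2 - 5*y - 2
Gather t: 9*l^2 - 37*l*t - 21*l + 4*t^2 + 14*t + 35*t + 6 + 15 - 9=9*l^2 - 21*l + 4*t^2 + t*(49 - 37*l) + 12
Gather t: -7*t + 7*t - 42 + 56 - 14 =0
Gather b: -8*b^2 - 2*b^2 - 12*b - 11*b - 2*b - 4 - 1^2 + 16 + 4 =-10*b^2 - 25*b + 15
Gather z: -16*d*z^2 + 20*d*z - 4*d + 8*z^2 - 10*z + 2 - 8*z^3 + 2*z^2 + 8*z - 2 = -4*d - 8*z^3 + z^2*(10 - 16*d) + z*(20*d - 2)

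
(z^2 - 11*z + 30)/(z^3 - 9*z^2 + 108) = (z - 5)/(z^2 - 3*z - 18)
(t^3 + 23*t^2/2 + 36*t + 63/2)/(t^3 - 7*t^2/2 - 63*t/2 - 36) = (t + 7)/(t - 8)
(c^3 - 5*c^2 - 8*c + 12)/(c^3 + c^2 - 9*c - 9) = (c^3 - 5*c^2 - 8*c + 12)/(c^3 + c^2 - 9*c - 9)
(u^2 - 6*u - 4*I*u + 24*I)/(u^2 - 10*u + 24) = (u - 4*I)/(u - 4)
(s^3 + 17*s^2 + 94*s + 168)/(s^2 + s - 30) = (s^2 + 11*s + 28)/(s - 5)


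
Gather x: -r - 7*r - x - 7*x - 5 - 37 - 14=-8*r - 8*x - 56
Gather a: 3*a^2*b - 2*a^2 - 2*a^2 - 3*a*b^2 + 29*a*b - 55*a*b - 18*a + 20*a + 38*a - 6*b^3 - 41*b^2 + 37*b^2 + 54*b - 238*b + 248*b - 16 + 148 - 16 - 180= a^2*(3*b - 4) + a*(-3*b^2 - 26*b + 40) - 6*b^3 - 4*b^2 + 64*b - 64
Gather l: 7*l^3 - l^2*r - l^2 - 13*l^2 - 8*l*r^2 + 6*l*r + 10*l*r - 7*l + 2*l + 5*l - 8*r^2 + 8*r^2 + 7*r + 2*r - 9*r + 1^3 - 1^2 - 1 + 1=7*l^3 + l^2*(-r - 14) + l*(-8*r^2 + 16*r)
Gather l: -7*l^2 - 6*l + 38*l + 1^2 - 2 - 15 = -7*l^2 + 32*l - 16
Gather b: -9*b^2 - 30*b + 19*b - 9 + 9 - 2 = -9*b^2 - 11*b - 2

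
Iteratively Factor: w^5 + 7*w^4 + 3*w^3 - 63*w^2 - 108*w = (w - 3)*(w^4 + 10*w^3 + 33*w^2 + 36*w) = (w - 3)*(w + 3)*(w^3 + 7*w^2 + 12*w) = (w - 3)*(w + 3)^2*(w^2 + 4*w) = w*(w - 3)*(w + 3)^2*(w + 4)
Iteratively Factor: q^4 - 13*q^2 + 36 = (q + 2)*(q^3 - 2*q^2 - 9*q + 18) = (q - 2)*(q + 2)*(q^2 - 9) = (q - 3)*(q - 2)*(q + 2)*(q + 3)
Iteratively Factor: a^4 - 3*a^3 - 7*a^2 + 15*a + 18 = (a + 1)*(a^3 - 4*a^2 - 3*a + 18) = (a - 3)*(a + 1)*(a^2 - a - 6) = (a - 3)^2*(a + 1)*(a + 2)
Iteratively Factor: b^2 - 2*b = (b)*(b - 2)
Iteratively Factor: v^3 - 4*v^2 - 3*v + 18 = (v + 2)*(v^2 - 6*v + 9) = (v - 3)*(v + 2)*(v - 3)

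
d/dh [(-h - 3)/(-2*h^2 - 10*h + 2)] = (h^2 + 5*h - (h + 3)*(2*h + 5) - 1)/(2*(h^2 + 5*h - 1)^2)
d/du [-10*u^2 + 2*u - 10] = 2 - 20*u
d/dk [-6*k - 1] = -6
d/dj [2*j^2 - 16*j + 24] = 4*j - 16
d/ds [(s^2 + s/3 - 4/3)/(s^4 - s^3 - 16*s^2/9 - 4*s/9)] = 6*(-27*s^5 + 81*s^3 - 52*s^2 - 64*s - 8)/(s^2*(81*s^6 - 162*s^5 - 207*s^4 + 216*s^3 + 328*s^2 + 128*s + 16))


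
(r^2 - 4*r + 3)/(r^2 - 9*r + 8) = (r - 3)/(r - 8)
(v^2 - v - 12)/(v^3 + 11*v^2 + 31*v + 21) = (v - 4)/(v^2 + 8*v + 7)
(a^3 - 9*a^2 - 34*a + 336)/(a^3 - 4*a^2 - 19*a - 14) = (a^2 - 2*a - 48)/(a^2 + 3*a + 2)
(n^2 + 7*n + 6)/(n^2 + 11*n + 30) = (n + 1)/(n + 5)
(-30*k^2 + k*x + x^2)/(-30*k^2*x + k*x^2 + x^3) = 1/x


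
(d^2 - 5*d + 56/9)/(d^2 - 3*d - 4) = (-d^2 + 5*d - 56/9)/(-d^2 + 3*d + 4)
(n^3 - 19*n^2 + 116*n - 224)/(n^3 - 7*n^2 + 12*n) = (n^2 - 15*n + 56)/(n*(n - 3))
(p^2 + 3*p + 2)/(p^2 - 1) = (p + 2)/(p - 1)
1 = 1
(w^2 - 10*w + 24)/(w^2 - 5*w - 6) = (w - 4)/(w + 1)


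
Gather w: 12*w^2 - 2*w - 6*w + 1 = 12*w^2 - 8*w + 1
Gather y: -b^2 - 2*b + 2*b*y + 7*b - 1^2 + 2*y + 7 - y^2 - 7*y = -b^2 + 5*b - y^2 + y*(2*b - 5) + 6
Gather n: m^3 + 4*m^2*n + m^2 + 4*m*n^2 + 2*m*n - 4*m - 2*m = m^3 + m^2 + 4*m*n^2 - 6*m + n*(4*m^2 + 2*m)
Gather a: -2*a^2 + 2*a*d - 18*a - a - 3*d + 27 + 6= -2*a^2 + a*(2*d - 19) - 3*d + 33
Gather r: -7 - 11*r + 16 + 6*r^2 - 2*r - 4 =6*r^2 - 13*r + 5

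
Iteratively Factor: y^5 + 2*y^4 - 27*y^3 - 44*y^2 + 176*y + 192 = (y - 4)*(y^4 + 6*y^3 - 3*y^2 - 56*y - 48) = (y - 4)*(y + 1)*(y^3 + 5*y^2 - 8*y - 48) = (y - 4)*(y + 1)*(y + 4)*(y^2 + y - 12) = (y - 4)*(y - 3)*(y + 1)*(y + 4)*(y + 4)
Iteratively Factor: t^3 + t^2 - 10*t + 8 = (t - 1)*(t^2 + 2*t - 8) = (t - 2)*(t - 1)*(t + 4)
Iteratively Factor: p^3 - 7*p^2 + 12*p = (p - 3)*(p^2 - 4*p) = p*(p - 3)*(p - 4)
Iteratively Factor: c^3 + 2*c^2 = (c)*(c^2 + 2*c) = c^2*(c + 2)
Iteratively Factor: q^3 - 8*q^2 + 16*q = (q)*(q^2 - 8*q + 16) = q*(q - 4)*(q - 4)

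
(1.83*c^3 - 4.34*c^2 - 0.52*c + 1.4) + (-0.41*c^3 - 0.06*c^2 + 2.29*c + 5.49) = 1.42*c^3 - 4.4*c^2 + 1.77*c + 6.89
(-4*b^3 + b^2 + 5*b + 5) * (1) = -4*b^3 + b^2 + 5*b + 5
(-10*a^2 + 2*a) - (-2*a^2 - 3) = -8*a^2 + 2*a + 3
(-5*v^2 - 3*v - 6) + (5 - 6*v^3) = -6*v^3 - 5*v^2 - 3*v - 1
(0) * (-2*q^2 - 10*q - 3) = 0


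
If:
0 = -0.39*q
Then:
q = 0.00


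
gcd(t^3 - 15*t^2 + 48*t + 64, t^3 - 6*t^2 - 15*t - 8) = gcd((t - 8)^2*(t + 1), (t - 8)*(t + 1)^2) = t^2 - 7*t - 8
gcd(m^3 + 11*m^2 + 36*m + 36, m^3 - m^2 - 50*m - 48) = m + 6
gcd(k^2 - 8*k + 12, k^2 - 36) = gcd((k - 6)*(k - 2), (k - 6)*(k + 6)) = k - 6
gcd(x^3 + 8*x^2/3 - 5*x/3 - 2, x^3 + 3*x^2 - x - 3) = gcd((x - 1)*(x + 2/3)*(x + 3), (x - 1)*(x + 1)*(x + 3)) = x^2 + 2*x - 3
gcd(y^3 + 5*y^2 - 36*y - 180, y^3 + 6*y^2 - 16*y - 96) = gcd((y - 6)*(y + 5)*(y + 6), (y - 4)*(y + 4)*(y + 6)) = y + 6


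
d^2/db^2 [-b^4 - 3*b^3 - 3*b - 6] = 6*b*(-2*b - 3)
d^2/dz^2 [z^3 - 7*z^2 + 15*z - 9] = 6*z - 14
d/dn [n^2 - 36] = 2*n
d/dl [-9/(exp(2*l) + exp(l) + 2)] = (18*exp(l) + 9)*exp(l)/(exp(2*l) + exp(l) + 2)^2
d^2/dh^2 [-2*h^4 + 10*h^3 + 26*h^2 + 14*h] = -24*h^2 + 60*h + 52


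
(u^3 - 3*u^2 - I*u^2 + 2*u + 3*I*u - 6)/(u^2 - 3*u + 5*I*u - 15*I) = (u^2 - I*u + 2)/(u + 5*I)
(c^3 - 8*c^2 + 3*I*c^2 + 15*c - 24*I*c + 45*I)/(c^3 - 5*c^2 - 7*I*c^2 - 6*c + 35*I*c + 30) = (c^2 + 3*c*(-1 + I) - 9*I)/(c^2 - 7*I*c - 6)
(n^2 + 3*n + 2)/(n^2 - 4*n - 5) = (n + 2)/(n - 5)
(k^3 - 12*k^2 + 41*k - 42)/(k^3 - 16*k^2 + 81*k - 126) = (k - 2)/(k - 6)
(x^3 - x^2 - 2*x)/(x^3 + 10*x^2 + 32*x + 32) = x*(x^2 - x - 2)/(x^3 + 10*x^2 + 32*x + 32)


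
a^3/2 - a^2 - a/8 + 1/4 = (a/2 + 1/4)*(a - 2)*(a - 1/2)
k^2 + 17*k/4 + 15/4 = (k + 5/4)*(k + 3)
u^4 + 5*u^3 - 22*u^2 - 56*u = u*(u - 4)*(u + 2)*(u + 7)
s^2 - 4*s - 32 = (s - 8)*(s + 4)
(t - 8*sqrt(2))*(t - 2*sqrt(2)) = t^2 - 10*sqrt(2)*t + 32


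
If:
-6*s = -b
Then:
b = 6*s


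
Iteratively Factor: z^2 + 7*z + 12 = (z + 3)*(z + 4)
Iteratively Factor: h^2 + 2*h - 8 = (h - 2)*(h + 4)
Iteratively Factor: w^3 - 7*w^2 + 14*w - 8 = (w - 2)*(w^2 - 5*w + 4) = (w - 4)*(w - 2)*(w - 1)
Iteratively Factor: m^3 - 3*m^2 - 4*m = (m + 1)*(m^2 - 4*m) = m*(m + 1)*(m - 4)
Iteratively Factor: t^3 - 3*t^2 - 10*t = (t - 5)*(t^2 + 2*t) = t*(t - 5)*(t + 2)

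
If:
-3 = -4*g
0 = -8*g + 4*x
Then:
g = 3/4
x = 3/2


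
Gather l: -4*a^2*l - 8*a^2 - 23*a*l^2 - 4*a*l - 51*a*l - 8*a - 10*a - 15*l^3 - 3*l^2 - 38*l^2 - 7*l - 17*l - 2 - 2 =-8*a^2 - 18*a - 15*l^3 + l^2*(-23*a - 41) + l*(-4*a^2 - 55*a - 24) - 4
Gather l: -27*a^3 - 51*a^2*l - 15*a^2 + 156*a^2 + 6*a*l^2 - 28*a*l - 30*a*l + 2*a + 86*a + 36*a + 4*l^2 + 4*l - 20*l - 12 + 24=-27*a^3 + 141*a^2 + 124*a + l^2*(6*a + 4) + l*(-51*a^2 - 58*a - 16) + 12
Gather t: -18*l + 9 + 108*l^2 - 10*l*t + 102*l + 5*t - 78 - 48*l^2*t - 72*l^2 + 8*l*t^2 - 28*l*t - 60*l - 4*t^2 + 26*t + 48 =36*l^2 + 24*l + t^2*(8*l - 4) + t*(-48*l^2 - 38*l + 31) - 21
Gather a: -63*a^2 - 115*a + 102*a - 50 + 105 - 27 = -63*a^2 - 13*a + 28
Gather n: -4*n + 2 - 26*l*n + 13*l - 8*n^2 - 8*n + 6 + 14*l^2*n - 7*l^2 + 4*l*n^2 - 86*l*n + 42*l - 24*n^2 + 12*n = -7*l^2 + 55*l + n^2*(4*l - 32) + n*(14*l^2 - 112*l) + 8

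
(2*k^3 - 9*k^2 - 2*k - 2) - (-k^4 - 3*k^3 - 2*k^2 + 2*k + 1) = k^4 + 5*k^3 - 7*k^2 - 4*k - 3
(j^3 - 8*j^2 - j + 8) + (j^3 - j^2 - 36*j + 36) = 2*j^3 - 9*j^2 - 37*j + 44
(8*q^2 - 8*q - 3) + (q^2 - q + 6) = 9*q^2 - 9*q + 3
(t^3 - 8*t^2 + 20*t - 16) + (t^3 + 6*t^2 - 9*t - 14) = 2*t^3 - 2*t^2 + 11*t - 30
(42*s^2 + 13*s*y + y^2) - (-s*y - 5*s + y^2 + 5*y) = 42*s^2 + 14*s*y + 5*s - 5*y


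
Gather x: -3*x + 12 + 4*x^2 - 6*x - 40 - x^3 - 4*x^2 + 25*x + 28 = -x^3 + 16*x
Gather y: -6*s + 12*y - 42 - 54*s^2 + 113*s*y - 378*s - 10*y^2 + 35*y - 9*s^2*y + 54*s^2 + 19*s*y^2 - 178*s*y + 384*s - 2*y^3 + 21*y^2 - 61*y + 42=-2*y^3 + y^2*(19*s + 11) + y*(-9*s^2 - 65*s - 14)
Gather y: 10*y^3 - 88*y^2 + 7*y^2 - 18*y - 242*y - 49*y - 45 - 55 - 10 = 10*y^3 - 81*y^2 - 309*y - 110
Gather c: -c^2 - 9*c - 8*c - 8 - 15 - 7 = -c^2 - 17*c - 30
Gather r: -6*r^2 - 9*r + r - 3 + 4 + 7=-6*r^2 - 8*r + 8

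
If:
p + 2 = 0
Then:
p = -2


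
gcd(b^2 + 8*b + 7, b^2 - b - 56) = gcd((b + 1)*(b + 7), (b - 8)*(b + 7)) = b + 7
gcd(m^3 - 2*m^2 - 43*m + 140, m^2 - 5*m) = m - 5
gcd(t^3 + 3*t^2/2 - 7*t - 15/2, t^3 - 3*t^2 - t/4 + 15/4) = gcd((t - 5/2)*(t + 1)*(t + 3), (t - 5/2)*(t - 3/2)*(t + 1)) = t^2 - 3*t/2 - 5/2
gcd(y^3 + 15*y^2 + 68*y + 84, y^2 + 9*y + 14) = y^2 + 9*y + 14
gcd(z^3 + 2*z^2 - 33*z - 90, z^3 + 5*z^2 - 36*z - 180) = z^2 - z - 30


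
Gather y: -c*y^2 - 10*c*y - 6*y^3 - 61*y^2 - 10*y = -6*y^3 + y^2*(-c - 61) + y*(-10*c - 10)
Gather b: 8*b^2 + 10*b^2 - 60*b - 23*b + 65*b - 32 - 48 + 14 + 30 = 18*b^2 - 18*b - 36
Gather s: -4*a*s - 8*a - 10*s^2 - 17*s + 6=-8*a - 10*s^2 + s*(-4*a - 17) + 6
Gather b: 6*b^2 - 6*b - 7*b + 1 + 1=6*b^2 - 13*b + 2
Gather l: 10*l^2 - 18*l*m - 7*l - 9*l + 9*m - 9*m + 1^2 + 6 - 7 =10*l^2 + l*(-18*m - 16)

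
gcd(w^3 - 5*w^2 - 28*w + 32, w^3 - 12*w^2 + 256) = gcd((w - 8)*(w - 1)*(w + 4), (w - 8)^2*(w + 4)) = w^2 - 4*w - 32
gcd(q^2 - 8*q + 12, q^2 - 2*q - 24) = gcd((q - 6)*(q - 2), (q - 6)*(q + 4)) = q - 6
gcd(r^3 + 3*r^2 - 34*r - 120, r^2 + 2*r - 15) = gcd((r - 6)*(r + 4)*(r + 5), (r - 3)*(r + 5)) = r + 5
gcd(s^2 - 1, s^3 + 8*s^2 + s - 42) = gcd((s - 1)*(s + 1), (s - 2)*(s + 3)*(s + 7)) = 1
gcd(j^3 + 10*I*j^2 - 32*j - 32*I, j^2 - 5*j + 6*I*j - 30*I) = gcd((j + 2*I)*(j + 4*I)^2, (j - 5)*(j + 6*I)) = 1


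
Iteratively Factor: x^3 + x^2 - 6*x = (x + 3)*(x^2 - 2*x) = x*(x + 3)*(x - 2)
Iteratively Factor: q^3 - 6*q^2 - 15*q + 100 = (q - 5)*(q^2 - q - 20) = (q - 5)*(q + 4)*(q - 5)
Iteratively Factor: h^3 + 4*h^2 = (h + 4)*(h^2) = h*(h + 4)*(h)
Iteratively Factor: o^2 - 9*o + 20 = (o - 4)*(o - 5)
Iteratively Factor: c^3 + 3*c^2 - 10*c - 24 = (c + 4)*(c^2 - c - 6) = (c + 2)*(c + 4)*(c - 3)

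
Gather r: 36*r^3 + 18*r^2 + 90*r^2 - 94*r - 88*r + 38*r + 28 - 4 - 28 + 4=36*r^3 + 108*r^2 - 144*r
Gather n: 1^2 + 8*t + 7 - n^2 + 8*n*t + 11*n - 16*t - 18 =-n^2 + n*(8*t + 11) - 8*t - 10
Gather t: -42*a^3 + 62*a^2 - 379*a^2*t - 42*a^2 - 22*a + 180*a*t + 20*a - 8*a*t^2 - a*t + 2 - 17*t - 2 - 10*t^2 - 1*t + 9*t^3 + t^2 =-42*a^3 + 20*a^2 - 2*a + 9*t^3 + t^2*(-8*a - 9) + t*(-379*a^2 + 179*a - 18)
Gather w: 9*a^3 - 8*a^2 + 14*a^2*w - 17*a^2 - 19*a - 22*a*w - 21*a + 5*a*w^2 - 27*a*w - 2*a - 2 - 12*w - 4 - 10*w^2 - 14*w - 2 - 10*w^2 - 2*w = 9*a^3 - 25*a^2 - 42*a + w^2*(5*a - 20) + w*(14*a^2 - 49*a - 28) - 8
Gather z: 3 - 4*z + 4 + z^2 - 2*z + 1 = z^2 - 6*z + 8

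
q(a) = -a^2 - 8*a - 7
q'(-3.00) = -2.00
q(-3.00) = 8.00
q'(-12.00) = 16.00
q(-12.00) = -55.00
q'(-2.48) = -3.04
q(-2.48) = 6.69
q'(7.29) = -22.58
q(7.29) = -118.46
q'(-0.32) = -7.36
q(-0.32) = -4.54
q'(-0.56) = -6.88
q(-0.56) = -2.83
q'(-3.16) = -1.68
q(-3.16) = 8.29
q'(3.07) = -14.14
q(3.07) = -40.98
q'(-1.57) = -4.86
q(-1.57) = 3.10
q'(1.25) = -10.50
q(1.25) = -18.56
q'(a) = -2*a - 8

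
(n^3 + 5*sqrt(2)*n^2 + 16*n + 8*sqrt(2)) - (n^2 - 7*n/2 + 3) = n^3 - n^2 + 5*sqrt(2)*n^2 + 39*n/2 - 3 + 8*sqrt(2)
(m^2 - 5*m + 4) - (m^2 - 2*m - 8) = 12 - 3*m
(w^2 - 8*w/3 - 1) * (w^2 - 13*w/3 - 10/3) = w^4 - 7*w^3 + 65*w^2/9 + 119*w/9 + 10/3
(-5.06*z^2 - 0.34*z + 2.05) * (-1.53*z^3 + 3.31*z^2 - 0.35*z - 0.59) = 7.7418*z^5 - 16.2284*z^4 - 2.4909*z^3 + 9.8899*z^2 - 0.5169*z - 1.2095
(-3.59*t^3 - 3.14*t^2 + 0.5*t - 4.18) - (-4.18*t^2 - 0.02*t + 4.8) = -3.59*t^3 + 1.04*t^2 + 0.52*t - 8.98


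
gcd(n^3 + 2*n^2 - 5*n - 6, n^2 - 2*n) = n - 2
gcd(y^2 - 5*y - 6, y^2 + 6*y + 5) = y + 1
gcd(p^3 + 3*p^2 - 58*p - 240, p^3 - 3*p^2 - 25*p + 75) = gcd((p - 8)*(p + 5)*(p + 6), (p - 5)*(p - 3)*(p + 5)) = p + 5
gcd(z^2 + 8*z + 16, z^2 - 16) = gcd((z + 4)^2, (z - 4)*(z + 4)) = z + 4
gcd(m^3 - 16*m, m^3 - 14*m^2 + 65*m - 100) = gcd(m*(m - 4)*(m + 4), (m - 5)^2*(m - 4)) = m - 4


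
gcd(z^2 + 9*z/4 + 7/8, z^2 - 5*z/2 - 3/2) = z + 1/2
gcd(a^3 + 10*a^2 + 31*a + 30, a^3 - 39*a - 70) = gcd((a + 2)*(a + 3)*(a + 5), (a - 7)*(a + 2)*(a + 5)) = a^2 + 7*a + 10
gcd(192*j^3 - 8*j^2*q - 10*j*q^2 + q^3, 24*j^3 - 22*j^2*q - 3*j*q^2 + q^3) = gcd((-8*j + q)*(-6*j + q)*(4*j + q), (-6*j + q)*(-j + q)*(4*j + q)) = -24*j^2 - 2*j*q + q^2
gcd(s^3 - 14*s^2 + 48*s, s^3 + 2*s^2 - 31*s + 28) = 1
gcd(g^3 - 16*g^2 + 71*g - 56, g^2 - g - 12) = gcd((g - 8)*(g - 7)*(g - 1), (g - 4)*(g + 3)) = 1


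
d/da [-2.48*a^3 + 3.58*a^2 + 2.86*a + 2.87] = -7.44*a^2 + 7.16*a + 2.86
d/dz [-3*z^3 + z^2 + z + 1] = -9*z^2 + 2*z + 1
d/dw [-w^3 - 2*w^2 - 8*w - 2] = -3*w^2 - 4*w - 8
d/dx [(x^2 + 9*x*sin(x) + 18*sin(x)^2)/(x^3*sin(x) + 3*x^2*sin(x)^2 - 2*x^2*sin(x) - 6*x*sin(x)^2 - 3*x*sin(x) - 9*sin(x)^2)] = (-x^3*cos(x) - x^2*sin(x) + 2*x^2*cos(x) - 12*x*sin(x)^2 + 3*x*cos(x) + 12*sin(x)^2 - 3*sin(x))/((x^4 - 4*x^3 - 2*x^2 + 12*x + 9)*sin(x)^2)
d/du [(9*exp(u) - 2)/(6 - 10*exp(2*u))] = (45*exp(2*u) - 20*exp(u) + 27)*exp(u)/(2*(25*exp(4*u) - 30*exp(2*u) + 9))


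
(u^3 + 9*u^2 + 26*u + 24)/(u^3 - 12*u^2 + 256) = (u^2 + 5*u + 6)/(u^2 - 16*u + 64)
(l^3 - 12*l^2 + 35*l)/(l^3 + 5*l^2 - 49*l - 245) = l*(l - 5)/(l^2 + 12*l + 35)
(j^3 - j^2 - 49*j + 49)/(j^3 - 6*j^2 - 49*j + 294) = (j - 1)/(j - 6)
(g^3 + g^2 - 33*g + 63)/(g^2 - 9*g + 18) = (g^2 + 4*g - 21)/(g - 6)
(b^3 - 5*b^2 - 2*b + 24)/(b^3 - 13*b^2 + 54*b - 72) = (b + 2)/(b - 6)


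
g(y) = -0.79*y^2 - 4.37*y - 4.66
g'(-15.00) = 19.33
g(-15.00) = -116.86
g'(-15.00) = 19.33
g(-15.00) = -116.86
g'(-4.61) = 2.91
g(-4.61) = -1.30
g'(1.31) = -6.44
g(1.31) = -11.74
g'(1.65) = -6.98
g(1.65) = -14.02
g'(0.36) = -4.94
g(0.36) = -6.34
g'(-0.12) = -4.18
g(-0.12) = -4.15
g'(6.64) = -14.86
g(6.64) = -68.51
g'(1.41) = -6.60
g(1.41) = -12.39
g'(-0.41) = -3.72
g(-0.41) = -3.00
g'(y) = -1.58*y - 4.37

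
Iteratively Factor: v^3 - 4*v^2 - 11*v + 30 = (v + 3)*(v^2 - 7*v + 10) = (v - 5)*(v + 3)*(v - 2)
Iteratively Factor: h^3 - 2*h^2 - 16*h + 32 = (h - 2)*(h^2 - 16) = (h - 2)*(h + 4)*(h - 4)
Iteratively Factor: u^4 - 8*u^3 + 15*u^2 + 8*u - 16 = (u - 4)*(u^3 - 4*u^2 - u + 4) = (u - 4)*(u + 1)*(u^2 - 5*u + 4) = (u - 4)^2*(u + 1)*(u - 1)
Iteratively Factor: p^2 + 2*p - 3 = (p - 1)*(p + 3)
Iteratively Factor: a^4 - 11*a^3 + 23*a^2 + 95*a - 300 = (a - 5)*(a^3 - 6*a^2 - 7*a + 60) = (a - 5)*(a - 4)*(a^2 - 2*a - 15) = (a - 5)*(a - 4)*(a + 3)*(a - 5)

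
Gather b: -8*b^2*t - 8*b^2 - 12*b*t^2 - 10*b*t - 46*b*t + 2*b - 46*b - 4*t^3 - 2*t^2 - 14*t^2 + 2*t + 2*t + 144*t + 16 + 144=b^2*(-8*t - 8) + b*(-12*t^2 - 56*t - 44) - 4*t^3 - 16*t^2 + 148*t + 160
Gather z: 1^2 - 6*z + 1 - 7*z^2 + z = -7*z^2 - 5*z + 2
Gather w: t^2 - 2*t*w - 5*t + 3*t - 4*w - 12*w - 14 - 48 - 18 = t^2 - 2*t + w*(-2*t - 16) - 80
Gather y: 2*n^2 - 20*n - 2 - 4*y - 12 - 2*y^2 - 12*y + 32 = 2*n^2 - 20*n - 2*y^2 - 16*y + 18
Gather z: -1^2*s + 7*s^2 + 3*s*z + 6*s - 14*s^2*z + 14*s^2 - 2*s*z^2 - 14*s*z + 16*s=21*s^2 - 2*s*z^2 + 21*s + z*(-14*s^2 - 11*s)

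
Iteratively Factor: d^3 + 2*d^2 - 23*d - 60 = (d + 3)*(d^2 - d - 20) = (d + 3)*(d + 4)*(d - 5)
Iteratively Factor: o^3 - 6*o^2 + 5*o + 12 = (o + 1)*(o^2 - 7*o + 12) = (o - 3)*(o + 1)*(o - 4)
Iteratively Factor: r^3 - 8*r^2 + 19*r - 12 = (r - 1)*(r^2 - 7*r + 12) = (r - 4)*(r - 1)*(r - 3)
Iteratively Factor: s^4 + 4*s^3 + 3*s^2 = (s)*(s^3 + 4*s^2 + 3*s) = s*(s + 3)*(s^2 + s) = s*(s + 1)*(s + 3)*(s)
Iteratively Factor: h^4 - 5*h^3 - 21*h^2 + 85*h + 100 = (h + 1)*(h^3 - 6*h^2 - 15*h + 100) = (h - 5)*(h + 1)*(h^2 - h - 20) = (h - 5)*(h + 1)*(h + 4)*(h - 5)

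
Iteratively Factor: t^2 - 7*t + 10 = (t - 2)*(t - 5)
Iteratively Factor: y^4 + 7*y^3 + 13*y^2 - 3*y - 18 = (y + 3)*(y^3 + 4*y^2 + y - 6) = (y + 2)*(y + 3)*(y^2 + 2*y - 3) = (y + 2)*(y + 3)^2*(y - 1)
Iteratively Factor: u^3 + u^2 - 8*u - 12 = (u + 2)*(u^2 - u - 6) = (u - 3)*(u + 2)*(u + 2)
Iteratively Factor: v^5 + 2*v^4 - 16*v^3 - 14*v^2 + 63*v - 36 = (v - 1)*(v^4 + 3*v^3 - 13*v^2 - 27*v + 36) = (v - 1)*(v + 3)*(v^3 - 13*v + 12) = (v - 1)*(v + 3)*(v + 4)*(v^2 - 4*v + 3) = (v - 1)^2*(v + 3)*(v + 4)*(v - 3)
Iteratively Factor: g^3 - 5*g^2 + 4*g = (g)*(g^2 - 5*g + 4) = g*(g - 4)*(g - 1)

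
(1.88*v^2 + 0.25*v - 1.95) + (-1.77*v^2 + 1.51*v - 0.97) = 0.11*v^2 + 1.76*v - 2.92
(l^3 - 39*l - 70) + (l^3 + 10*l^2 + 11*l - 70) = 2*l^3 + 10*l^2 - 28*l - 140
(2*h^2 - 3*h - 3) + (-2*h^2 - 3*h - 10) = -6*h - 13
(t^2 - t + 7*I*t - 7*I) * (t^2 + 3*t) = t^4 + 2*t^3 + 7*I*t^3 - 3*t^2 + 14*I*t^2 - 21*I*t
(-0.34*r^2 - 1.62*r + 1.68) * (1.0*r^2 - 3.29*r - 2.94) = -0.34*r^4 - 0.5014*r^3 + 8.0094*r^2 - 0.764399999999999*r - 4.9392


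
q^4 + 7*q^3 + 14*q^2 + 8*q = q*(q + 1)*(q + 2)*(q + 4)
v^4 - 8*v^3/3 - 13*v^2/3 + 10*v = v*(v - 3)*(v - 5/3)*(v + 2)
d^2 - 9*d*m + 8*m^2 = (d - 8*m)*(d - m)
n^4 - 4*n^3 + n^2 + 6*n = n*(n - 3)*(n - 2)*(n + 1)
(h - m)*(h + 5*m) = h^2 + 4*h*m - 5*m^2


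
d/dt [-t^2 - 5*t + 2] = -2*t - 5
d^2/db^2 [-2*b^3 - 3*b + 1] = -12*b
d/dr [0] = 0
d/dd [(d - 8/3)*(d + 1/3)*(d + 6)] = 3*d^2 + 22*d/3 - 134/9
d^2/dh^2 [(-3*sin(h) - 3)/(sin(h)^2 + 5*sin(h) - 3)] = 3*(sin(h)^5 - sin(h)^4 + 31*sin(h)^3 + 46*sin(h)^2 - 24*sin(h) - 86)/(sin(h)^2 + 5*sin(h) - 3)^3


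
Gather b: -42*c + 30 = 30 - 42*c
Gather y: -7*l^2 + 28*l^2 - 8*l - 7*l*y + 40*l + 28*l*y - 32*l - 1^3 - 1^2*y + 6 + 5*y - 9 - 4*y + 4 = 21*l^2 + 21*l*y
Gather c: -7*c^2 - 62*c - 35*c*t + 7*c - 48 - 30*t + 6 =-7*c^2 + c*(-35*t - 55) - 30*t - 42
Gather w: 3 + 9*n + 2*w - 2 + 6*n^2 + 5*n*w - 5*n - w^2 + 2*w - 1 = 6*n^2 + 4*n - w^2 + w*(5*n + 4)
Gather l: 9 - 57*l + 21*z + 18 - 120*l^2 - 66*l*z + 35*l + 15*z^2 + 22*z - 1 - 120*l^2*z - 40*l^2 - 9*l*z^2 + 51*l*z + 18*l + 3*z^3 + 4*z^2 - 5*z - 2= l^2*(-120*z - 160) + l*(-9*z^2 - 15*z - 4) + 3*z^3 + 19*z^2 + 38*z + 24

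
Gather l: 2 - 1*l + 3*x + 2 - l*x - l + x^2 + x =l*(-x - 2) + x^2 + 4*x + 4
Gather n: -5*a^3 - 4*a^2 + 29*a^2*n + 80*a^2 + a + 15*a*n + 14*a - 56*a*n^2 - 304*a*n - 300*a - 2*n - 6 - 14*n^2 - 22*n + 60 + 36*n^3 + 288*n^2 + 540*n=-5*a^3 + 76*a^2 - 285*a + 36*n^3 + n^2*(274 - 56*a) + n*(29*a^2 - 289*a + 516) + 54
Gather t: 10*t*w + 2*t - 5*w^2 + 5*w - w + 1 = t*(10*w + 2) - 5*w^2 + 4*w + 1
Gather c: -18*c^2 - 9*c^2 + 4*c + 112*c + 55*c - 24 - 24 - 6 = -27*c^2 + 171*c - 54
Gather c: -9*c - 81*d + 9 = -9*c - 81*d + 9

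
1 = 1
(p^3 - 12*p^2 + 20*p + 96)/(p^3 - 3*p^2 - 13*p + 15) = (p^3 - 12*p^2 + 20*p + 96)/(p^3 - 3*p^2 - 13*p + 15)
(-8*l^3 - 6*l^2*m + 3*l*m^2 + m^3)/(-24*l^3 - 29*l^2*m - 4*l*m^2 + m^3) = (8*l^2 - 2*l*m - m^2)/(24*l^2 + 5*l*m - m^2)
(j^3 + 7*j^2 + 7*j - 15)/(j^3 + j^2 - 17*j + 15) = (j + 3)/(j - 3)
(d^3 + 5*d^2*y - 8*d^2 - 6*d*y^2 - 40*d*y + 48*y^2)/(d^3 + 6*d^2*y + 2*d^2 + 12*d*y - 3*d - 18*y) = (d^2 - d*y - 8*d + 8*y)/(d^2 + 2*d - 3)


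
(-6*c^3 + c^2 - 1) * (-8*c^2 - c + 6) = 48*c^5 - 2*c^4 - 37*c^3 + 14*c^2 + c - 6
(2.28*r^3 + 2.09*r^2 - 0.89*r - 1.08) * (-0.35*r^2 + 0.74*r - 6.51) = -0.798*r^5 + 0.9557*r^4 - 12.9847*r^3 - 13.8865*r^2 + 4.9947*r + 7.0308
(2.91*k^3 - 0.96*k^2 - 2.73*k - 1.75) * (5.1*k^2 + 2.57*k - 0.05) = 14.841*k^5 + 2.5827*k^4 - 16.5357*k^3 - 15.8931*k^2 - 4.361*k + 0.0875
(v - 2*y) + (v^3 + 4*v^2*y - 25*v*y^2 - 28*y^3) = v^3 + 4*v^2*y - 25*v*y^2 + v - 28*y^3 - 2*y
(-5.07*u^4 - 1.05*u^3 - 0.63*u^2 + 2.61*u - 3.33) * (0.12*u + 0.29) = -0.6084*u^5 - 1.5963*u^4 - 0.3801*u^3 + 0.1305*u^2 + 0.3573*u - 0.9657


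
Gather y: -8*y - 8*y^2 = -8*y^2 - 8*y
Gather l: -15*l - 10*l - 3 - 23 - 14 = -25*l - 40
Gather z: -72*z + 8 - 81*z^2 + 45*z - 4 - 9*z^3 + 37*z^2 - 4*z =-9*z^3 - 44*z^2 - 31*z + 4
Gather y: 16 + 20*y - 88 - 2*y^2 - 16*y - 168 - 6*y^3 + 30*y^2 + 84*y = -6*y^3 + 28*y^2 + 88*y - 240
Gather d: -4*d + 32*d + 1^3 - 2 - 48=28*d - 49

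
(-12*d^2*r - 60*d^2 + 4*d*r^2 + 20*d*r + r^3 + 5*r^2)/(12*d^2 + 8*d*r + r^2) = (-2*d*r - 10*d + r^2 + 5*r)/(2*d + r)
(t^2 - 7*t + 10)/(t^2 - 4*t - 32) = (-t^2 + 7*t - 10)/(-t^2 + 4*t + 32)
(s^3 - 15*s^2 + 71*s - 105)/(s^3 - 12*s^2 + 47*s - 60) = (s - 7)/(s - 4)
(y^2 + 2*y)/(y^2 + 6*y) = (y + 2)/(y + 6)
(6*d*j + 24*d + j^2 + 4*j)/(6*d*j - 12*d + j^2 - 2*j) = (j + 4)/(j - 2)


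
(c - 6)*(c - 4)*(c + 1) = c^3 - 9*c^2 + 14*c + 24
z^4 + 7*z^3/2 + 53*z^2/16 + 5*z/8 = z*(z + 1/4)*(z + 5/4)*(z + 2)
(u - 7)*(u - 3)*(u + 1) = u^3 - 9*u^2 + 11*u + 21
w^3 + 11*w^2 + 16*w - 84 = (w - 2)*(w + 6)*(w + 7)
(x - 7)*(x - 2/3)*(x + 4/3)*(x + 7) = x^4 + 2*x^3/3 - 449*x^2/9 - 98*x/3 + 392/9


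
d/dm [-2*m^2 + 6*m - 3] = 6 - 4*m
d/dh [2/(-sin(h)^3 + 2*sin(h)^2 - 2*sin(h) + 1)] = 2*(3*sin(h)^2 - 4*sin(h) + 2)*cos(h)/((sin(h) - 1)^2*(sin(h)^2 - sin(h) + 1)^2)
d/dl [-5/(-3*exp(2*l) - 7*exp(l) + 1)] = (-30*exp(l) - 35)*exp(l)/(3*exp(2*l) + 7*exp(l) - 1)^2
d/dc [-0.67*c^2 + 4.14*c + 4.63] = 4.14 - 1.34*c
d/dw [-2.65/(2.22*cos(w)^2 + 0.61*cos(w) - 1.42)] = -(11.766*cos(w) + 1.6165)*sin(w)/(2.22*cos(w)^2 + 0.61*cos(w) - 1.42)^2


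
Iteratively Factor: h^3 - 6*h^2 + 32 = (h - 4)*(h^2 - 2*h - 8) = (h - 4)*(h + 2)*(h - 4)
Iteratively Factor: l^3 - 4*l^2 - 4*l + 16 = (l - 2)*(l^2 - 2*l - 8) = (l - 2)*(l + 2)*(l - 4)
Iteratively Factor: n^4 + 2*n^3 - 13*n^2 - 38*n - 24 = (n + 1)*(n^3 + n^2 - 14*n - 24) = (n + 1)*(n + 2)*(n^2 - n - 12) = (n - 4)*(n + 1)*(n + 2)*(n + 3)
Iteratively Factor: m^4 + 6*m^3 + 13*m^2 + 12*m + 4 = (m + 2)*(m^3 + 4*m^2 + 5*m + 2) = (m + 1)*(m + 2)*(m^2 + 3*m + 2) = (m + 1)^2*(m + 2)*(m + 2)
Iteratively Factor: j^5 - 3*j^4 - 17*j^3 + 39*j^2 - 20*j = (j + 4)*(j^4 - 7*j^3 + 11*j^2 - 5*j) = (j - 1)*(j + 4)*(j^3 - 6*j^2 + 5*j) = (j - 1)^2*(j + 4)*(j^2 - 5*j) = (j - 5)*(j - 1)^2*(j + 4)*(j)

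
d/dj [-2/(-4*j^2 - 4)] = -j/(j^2 + 1)^2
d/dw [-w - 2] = -1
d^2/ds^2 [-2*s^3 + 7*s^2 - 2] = 14 - 12*s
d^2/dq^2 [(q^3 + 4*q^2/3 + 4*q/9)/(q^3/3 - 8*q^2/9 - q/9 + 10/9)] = 2*(324*q^6 + 189*q^5 - 1800*q^4 - 1619*q^3 + 1890*q^2 + 3660*q + 1240)/(27*q^9 - 216*q^8 + 549*q^7 - 98*q^6 - 1623*q^5 + 1716*q^4 + 1379*q^3 - 2370*q^2 - 300*q + 1000)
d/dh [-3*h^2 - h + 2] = -6*h - 1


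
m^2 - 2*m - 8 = (m - 4)*(m + 2)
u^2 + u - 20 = (u - 4)*(u + 5)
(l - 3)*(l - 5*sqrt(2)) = l^2 - 5*sqrt(2)*l - 3*l + 15*sqrt(2)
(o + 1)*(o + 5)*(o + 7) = o^3 + 13*o^2 + 47*o + 35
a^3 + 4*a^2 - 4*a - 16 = (a - 2)*(a + 2)*(a + 4)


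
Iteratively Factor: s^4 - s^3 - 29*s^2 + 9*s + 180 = (s - 3)*(s^3 + 2*s^2 - 23*s - 60) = (s - 5)*(s - 3)*(s^2 + 7*s + 12) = (s - 5)*(s - 3)*(s + 4)*(s + 3)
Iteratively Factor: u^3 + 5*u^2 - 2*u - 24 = (u + 4)*(u^2 + u - 6) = (u - 2)*(u + 4)*(u + 3)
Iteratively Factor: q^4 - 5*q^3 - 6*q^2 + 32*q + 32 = (q + 1)*(q^3 - 6*q^2 + 32) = (q - 4)*(q + 1)*(q^2 - 2*q - 8) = (q - 4)*(q + 1)*(q + 2)*(q - 4)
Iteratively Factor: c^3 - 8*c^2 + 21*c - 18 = (c - 2)*(c^2 - 6*c + 9) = (c - 3)*(c - 2)*(c - 3)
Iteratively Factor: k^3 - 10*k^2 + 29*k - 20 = (k - 4)*(k^2 - 6*k + 5) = (k - 4)*(k - 1)*(k - 5)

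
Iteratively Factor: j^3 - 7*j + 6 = (j - 1)*(j^2 + j - 6) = (j - 2)*(j - 1)*(j + 3)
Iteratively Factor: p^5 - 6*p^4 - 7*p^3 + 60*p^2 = (p + 3)*(p^4 - 9*p^3 + 20*p^2) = (p - 4)*(p + 3)*(p^3 - 5*p^2) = p*(p - 4)*(p + 3)*(p^2 - 5*p) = p^2*(p - 4)*(p + 3)*(p - 5)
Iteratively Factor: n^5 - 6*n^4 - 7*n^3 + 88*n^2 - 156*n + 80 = (n - 2)*(n^4 - 4*n^3 - 15*n^2 + 58*n - 40) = (n - 2)^2*(n^3 - 2*n^2 - 19*n + 20) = (n - 5)*(n - 2)^2*(n^2 + 3*n - 4) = (n - 5)*(n - 2)^2*(n + 4)*(n - 1)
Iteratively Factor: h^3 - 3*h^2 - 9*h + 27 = (h - 3)*(h^2 - 9) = (h - 3)^2*(h + 3)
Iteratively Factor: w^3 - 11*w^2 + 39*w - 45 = (w - 3)*(w^2 - 8*w + 15) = (w - 5)*(w - 3)*(w - 3)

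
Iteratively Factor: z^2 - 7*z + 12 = (z - 3)*(z - 4)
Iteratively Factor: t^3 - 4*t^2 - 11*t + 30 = (t + 3)*(t^2 - 7*t + 10) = (t - 2)*(t + 3)*(t - 5)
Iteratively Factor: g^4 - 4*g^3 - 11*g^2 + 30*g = (g - 2)*(g^3 - 2*g^2 - 15*g) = g*(g - 2)*(g^2 - 2*g - 15) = g*(g - 2)*(g + 3)*(g - 5)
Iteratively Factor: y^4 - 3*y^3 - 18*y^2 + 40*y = (y - 2)*(y^3 - y^2 - 20*y) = y*(y - 2)*(y^2 - y - 20) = y*(y - 2)*(y + 4)*(y - 5)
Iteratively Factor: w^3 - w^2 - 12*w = (w - 4)*(w^2 + 3*w) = w*(w - 4)*(w + 3)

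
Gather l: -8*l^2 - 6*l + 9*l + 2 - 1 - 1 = -8*l^2 + 3*l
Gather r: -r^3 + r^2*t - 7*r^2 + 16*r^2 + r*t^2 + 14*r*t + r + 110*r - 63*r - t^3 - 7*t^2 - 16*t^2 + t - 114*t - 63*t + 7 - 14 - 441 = -r^3 + r^2*(t + 9) + r*(t^2 + 14*t + 48) - t^3 - 23*t^2 - 176*t - 448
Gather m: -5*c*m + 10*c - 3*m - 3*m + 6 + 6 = 10*c + m*(-5*c - 6) + 12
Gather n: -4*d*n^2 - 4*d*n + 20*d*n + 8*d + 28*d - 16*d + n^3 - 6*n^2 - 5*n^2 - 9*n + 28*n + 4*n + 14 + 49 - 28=20*d + n^3 + n^2*(-4*d - 11) + n*(16*d + 23) + 35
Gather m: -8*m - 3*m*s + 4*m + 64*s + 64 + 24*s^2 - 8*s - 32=m*(-3*s - 4) + 24*s^2 + 56*s + 32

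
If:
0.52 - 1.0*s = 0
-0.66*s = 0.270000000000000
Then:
No Solution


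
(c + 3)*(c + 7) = c^2 + 10*c + 21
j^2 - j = j*(j - 1)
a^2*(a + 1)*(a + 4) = a^4 + 5*a^3 + 4*a^2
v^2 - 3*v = v*(v - 3)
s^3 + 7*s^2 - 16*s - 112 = (s - 4)*(s + 4)*(s + 7)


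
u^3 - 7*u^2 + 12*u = u*(u - 4)*(u - 3)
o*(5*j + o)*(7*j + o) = 35*j^2*o + 12*j*o^2 + o^3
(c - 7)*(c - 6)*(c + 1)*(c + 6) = c^4 - 6*c^3 - 43*c^2 + 216*c + 252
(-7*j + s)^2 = 49*j^2 - 14*j*s + s^2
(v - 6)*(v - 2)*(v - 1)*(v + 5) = v^4 - 4*v^3 - 25*v^2 + 88*v - 60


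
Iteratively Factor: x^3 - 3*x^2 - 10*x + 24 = (x - 4)*(x^2 + x - 6) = (x - 4)*(x - 2)*(x + 3)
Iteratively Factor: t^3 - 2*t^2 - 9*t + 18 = (t - 2)*(t^2 - 9) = (t - 2)*(t + 3)*(t - 3)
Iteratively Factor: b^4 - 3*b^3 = (b)*(b^3 - 3*b^2) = b^2*(b^2 - 3*b) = b^3*(b - 3)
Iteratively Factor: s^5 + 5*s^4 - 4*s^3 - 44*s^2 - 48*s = (s + 2)*(s^4 + 3*s^3 - 10*s^2 - 24*s) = (s - 3)*(s + 2)*(s^3 + 6*s^2 + 8*s) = (s - 3)*(s + 2)^2*(s^2 + 4*s) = (s - 3)*(s + 2)^2*(s + 4)*(s)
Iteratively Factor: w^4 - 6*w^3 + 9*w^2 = (w)*(w^3 - 6*w^2 + 9*w) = w*(w - 3)*(w^2 - 3*w) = w^2*(w - 3)*(w - 3)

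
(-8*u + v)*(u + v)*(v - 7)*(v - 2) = -8*u^2*v^2 + 72*u^2*v - 112*u^2 - 7*u*v^3 + 63*u*v^2 - 98*u*v + v^4 - 9*v^3 + 14*v^2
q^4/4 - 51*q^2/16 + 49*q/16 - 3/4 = (q/4 + 1)*(q - 3)*(q - 1/2)^2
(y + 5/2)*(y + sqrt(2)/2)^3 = y^4 + 3*sqrt(2)*y^3/2 + 5*y^3/2 + 3*y^2/2 + 15*sqrt(2)*y^2/4 + sqrt(2)*y/4 + 15*y/4 + 5*sqrt(2)/8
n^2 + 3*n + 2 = (n + 1)*(n + 2)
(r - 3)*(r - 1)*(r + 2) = r^3 - 2*r^2 - 5*r + 6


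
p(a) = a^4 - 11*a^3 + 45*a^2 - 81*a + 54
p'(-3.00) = -756.00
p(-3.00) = 1080.00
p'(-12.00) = -12825.00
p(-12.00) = 47250.00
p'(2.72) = 0.15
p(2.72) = -0.02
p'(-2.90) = -717.09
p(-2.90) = 1006.36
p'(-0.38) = -120.18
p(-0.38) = 91.90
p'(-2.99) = -752.05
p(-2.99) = 1072.46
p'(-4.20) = -1337.47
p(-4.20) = 2314.14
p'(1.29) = -11.23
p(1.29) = 3.55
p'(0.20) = -64.29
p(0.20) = 39.51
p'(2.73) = 0.14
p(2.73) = -0.01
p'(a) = 4*a^3 - 33*a^2 + 90*a - 81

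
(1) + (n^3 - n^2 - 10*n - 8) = n^3 - n^2 - 10*n - 7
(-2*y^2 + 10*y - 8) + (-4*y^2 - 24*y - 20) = -6*y^2 - 14*y - 28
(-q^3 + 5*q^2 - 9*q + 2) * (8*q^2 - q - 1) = -8*q^5 + 41*q^4 - 76*q^3 + 20*q^2 + 7*q - 2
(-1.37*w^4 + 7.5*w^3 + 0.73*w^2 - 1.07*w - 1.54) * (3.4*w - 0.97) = -4.658*w^5 + 26.8289*w^4 - 4.793*w^3 - 4.3461*w^2 - 4.1981*w + 1.4938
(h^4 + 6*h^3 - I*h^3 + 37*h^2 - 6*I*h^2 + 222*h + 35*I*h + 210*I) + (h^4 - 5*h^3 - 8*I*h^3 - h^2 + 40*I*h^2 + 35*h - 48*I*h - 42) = 2*h^4 + h^3 - 9*I*h^3 + 36*h^2 + 34*I*h^2 + 257*h - 13*I*h - 42 + 210*I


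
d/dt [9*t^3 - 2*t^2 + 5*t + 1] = 27*t^2 - 4*t + 5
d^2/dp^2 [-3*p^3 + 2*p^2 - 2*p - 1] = 4 - 18*p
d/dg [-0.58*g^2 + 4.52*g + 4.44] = 4.52 - 1.16*g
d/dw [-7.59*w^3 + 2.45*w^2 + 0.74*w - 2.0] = -22.77*w^2 + 4.9*w + 0.74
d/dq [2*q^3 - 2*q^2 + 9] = 2*q*(3*q - 2)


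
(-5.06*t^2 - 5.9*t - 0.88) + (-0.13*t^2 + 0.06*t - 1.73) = -5.19*t^2 - 5.84*t - 2.61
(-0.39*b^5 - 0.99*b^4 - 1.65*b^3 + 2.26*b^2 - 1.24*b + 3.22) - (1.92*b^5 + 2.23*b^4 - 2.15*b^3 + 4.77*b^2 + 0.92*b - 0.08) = -2.31*b^5 - 3.22*b^4 + 0.5*b^3 - 2.51*b^2 - 2.16*b + 3.3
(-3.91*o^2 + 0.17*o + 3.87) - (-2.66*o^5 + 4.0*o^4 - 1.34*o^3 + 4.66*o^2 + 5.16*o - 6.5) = 2.66*o^5 - 4.0*o^4 + 1.34*o^3 - 8.57*o^2 - 4.99*o + 10.37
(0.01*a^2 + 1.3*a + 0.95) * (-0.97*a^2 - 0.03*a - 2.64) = -0.0097*a^4 - 1.2613*a^3 - 0.9869*a^2 - 3.4605*a - 2.508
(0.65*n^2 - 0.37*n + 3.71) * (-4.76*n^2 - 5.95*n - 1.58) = -3.094*n^4 - 2.1063*n^3 - 16.4851*n^2 - 21.4899*n - 5.8618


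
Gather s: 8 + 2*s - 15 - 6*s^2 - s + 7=-6*s^2 + s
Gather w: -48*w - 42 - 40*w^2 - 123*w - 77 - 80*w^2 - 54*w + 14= -120*w^2 - 225*w - 105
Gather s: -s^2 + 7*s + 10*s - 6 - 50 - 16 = -s^2 + 17*s - 72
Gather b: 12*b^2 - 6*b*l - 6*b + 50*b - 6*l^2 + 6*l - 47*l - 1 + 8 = 12*b^2 + b*(44 - 6*l) - 6*l^2 - 41*l + 7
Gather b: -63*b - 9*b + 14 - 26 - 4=-72*b - 16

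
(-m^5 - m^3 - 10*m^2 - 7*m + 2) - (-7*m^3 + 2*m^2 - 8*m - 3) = -m^5 + 6*m^3 - 12*m^2 + m + 5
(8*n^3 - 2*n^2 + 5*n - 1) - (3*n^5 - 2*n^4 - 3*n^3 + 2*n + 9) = -3*n^5 + 2*n^4 + 11*n^3 - 2*n^2 + 3*n - 10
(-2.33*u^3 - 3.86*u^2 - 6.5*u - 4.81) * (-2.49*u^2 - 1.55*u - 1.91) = 5.8017*u^5 + 13.2229*u^4 + 26.6183*u^3 + 29.4245*u^2 + 19.8705*u + 9.1871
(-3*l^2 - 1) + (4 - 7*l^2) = 3 - 10*l^2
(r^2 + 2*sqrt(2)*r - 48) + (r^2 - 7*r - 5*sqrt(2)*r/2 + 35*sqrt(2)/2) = 2*r^2 - 7*r - sqrt(2)*r/2 - 48 + 35*sqrt(2)/2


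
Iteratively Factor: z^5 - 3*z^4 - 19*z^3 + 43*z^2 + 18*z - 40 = (z - 1)*(z^4 - 2*z^3 - 21*z^2 + 22*z + 40) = (z - 1)*(z + 1)*(z^3 - 3*z^2 - 18*z + 40) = (z - 1)*(z + 1)*(z + 4)*(z^2 - 7*z + 10) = (z - 5)*(z - 1)*(z + 1)*(z + 4)*(z - 2)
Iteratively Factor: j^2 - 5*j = (j)*(j - 5)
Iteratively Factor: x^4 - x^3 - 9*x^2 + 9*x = (x)*(x^3 - x^2 - 9*x + 9) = x*(x - 1)*(x^2 - 9) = x*(x - 1)*(x + 3)*(x - 3)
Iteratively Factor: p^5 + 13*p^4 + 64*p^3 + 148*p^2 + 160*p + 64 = (p + 4)*(p^4 + 9*p^3 + 28*p^2 + 36*p + 16) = (p + 2)*(p + 4)*(p^3 + 7*p^2 + 14*p + 8) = (p + 1)*(p + 2)*(p + 4)*(p^2 + 6*p + 8) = (p + 1)*(p + 2)^2*(p + 4)*(p + 4)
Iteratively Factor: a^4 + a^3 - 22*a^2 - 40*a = (a + 4)*(a^3 - 3*a^2 - 10*a) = (a - 5)*(a + 4)*(a^2 + 2*a) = a*(a - 5)*(a + 4)*(a + 2)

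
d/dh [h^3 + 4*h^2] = h*(3*h + 8)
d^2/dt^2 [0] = 0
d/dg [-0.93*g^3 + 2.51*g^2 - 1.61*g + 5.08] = -2.79*g^2 + 5.02*g - 1.61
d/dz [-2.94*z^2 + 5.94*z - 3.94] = 5.94 - 5.88*z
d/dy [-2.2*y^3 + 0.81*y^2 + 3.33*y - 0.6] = -6.6*y^2 + 1.62*y + 3.33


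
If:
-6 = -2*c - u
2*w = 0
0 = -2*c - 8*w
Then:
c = 0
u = 6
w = 0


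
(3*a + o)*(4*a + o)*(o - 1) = 12*a^2*o - 12*a^2 + 7*a*o^2 - 7*a*o + o^3 - o^2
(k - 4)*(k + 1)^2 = k^3 - 2*k^2 - 7*k - 4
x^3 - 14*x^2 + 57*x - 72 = (x - 8)*(x - 3)^2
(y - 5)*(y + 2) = y^2 - 3*y - 10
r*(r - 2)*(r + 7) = r^3 + 5*r^2 - 14*r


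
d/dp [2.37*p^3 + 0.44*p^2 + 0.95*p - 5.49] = 7.11*p^2 + 0.88*p + 0.95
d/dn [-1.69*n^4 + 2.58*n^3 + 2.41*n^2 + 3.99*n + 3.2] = -6.76*n^3 + 7.74*n^2 + 4.82*n + 3.99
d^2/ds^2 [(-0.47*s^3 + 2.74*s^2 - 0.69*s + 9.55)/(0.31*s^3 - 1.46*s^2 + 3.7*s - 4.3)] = (1.11022302462516e-16*s^7 + 0.101184000000002*s^6 + 2.836686*s^5 - 13.487976*s^4 + 3.25353200000006*s^3 + 118.48242*s^2 - 259.30458*s + 220.9386)/(0.029791*s^9 - 0.420918*s^8 + 3.049098*s^7 - 14.399546*s^6 + 48.06954*s^5 - 117.05244*s^4 + 207.2203*s^3 - 257.5872*s^2 + 205.239*s - 79.507)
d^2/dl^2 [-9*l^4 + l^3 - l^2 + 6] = -108*l^2 + 6*l - 2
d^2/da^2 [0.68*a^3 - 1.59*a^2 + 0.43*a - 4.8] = 4.08*a - 3.18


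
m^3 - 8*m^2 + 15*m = m*(m - 5)*(m - 3)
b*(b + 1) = b^2 + b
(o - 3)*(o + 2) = o^2 - o - 6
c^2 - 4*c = c*(c - 4)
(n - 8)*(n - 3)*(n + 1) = n^3 - 10*n^2 + 13*n + 24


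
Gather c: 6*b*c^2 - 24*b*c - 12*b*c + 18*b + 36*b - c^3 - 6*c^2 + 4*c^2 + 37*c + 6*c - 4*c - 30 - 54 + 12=54*b - c^3 + c^2*(6*b - 2) + c*(39 - 36*b) - 72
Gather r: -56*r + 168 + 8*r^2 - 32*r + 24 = 8*r^2 - 88*r + 192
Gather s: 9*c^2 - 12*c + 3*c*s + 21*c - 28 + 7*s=9*c^2 + 9*c + s*(3*c + 7) - 28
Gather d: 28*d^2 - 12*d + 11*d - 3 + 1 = 28*d^2 - d - 2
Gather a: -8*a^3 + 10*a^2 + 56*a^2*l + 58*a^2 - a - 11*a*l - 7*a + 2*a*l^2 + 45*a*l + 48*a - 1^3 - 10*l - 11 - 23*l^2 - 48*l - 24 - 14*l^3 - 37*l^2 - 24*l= -8*a^3 + a^2*(56*l + 68) + a*(2*l^2 + 34*l + 40) - 14*l^3 - 60*l^2 - 82*l - 36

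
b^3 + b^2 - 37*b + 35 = (b - 5)*(b - 1)*(b + 7)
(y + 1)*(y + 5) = y^2 + 6*y + 5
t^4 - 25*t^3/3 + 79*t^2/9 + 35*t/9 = t*(t - 7)*(t - 5/3)*(t + 1/3)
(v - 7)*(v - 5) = v^2 - 12*v + 35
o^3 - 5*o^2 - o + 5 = (o - 5)*(o - 1)*(o + 1)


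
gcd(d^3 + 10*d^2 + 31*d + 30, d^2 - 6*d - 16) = d + 2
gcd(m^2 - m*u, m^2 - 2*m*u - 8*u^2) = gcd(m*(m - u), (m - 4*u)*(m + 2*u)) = 1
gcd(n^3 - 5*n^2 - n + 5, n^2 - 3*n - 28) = 1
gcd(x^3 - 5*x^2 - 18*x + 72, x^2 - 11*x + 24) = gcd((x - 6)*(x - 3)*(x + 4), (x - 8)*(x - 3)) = x - 3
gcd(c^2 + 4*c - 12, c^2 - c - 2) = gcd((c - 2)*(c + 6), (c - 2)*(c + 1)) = c - 2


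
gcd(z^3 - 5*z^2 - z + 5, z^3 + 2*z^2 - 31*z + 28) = z - 1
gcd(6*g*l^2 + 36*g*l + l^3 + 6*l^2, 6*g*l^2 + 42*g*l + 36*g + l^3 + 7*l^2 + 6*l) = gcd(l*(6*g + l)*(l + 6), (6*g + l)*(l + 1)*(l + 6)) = 6*g*l + 36*g + l^2 + 6*l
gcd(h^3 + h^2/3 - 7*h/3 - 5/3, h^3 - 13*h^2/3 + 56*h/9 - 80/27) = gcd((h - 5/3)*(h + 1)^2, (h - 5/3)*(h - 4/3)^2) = h - 5/3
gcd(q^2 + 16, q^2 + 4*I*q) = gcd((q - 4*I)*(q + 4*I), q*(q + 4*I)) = q + 4*I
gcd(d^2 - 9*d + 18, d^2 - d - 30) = d - 6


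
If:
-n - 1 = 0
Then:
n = -1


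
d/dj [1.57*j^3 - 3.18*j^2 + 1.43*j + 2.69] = 4.71*j^2 - 6.36*j + 1.43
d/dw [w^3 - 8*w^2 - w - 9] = 3*w^2 - 16*w - 1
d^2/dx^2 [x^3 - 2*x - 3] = 6*x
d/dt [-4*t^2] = -8*t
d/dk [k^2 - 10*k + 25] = 2*k - 10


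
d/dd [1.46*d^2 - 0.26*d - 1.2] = 2.92*d - 0.26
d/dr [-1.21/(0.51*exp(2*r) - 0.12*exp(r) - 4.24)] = (1.2342*exp(r) - 0.1452)*exp(r)/(-0.51*exp(2*r) + 0.12*exp(r) + 4.24)^2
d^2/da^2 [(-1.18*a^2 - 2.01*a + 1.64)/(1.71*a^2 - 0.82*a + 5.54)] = (-15.064074*a^3 + 95.844816*a^2 + 100.451556*a - 119.561512)/(5.000211*a^6 - 7.193286*a^5 + 52.047954*a^4 - 47.160496*a^3 + 168.623196*a^2 - 75.501336*a + 170.031464)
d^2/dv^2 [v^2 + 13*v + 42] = 2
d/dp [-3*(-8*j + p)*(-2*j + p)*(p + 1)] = -48*j^2 + 60*j*p + 30*j - 9*p^2 - 6*p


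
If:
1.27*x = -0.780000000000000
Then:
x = -0.61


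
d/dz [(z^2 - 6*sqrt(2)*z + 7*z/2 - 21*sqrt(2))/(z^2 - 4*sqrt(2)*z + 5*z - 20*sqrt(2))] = (3*z^2 + 4*sqrt(2)*z^2 + 4*sqrt(2)*z + 70*sqrt(2) + 144)/(2*(z^4 - 8*sqrt(2)*z^3 + 10*z^3 - 80*sqrt(2)*z^2 + 57*z^2 - 200*sqrt(2)*z + 320*z + 800))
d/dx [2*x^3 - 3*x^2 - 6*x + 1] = 6*x^2 - 6*x - 6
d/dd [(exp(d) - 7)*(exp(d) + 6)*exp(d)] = (3*exp(2*d) - 2*exp(d) - 42)*exp(d)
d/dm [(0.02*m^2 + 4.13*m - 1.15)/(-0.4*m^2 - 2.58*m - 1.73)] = (1.6004*m^2 - 0.9892*m - 10.1119)/(0.16*m^4 + 2.064*m^3 + 8.0404*m^2 + 8.9268*m + 2.9929)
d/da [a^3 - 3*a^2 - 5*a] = 3*a^2 - 6*a - 5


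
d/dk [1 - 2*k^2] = -4*k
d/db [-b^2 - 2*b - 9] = -2*b - 2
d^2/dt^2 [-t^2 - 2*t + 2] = -2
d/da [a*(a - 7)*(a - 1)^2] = 4*a^3 - 27*a^2 + 30*a - 7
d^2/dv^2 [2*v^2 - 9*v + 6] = 4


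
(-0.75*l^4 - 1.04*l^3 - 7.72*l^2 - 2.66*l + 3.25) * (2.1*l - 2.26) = -1.575*l^5 - 0.489*l^4 - 13.8616*l^3 + 11.8612*l^2 + 12.8366*l - 7.345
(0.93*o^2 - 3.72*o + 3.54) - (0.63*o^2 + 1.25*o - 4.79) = 0.3*o^2 - 4.97*o + 8.33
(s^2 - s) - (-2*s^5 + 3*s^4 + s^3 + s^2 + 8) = 2*s^5 - 3*s^4 - s^3 - s - 8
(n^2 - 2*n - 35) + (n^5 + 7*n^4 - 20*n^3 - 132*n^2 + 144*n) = n^5 + 7*n^4 - 20*n^3 - 131*n^2 + 142*n - 35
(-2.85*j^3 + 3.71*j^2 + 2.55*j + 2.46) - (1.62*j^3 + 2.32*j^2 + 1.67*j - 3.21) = -4.47*j^3 + 1.39*j^2 + 0.88*j + 5.67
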